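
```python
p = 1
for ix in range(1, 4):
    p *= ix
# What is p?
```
Trace:
  p=1
  p=1, ix=1
  p=2, ix=2
  p=6, ix=3

Final answer: 6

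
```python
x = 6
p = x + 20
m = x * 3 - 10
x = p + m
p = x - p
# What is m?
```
Trace:
  x=6
  x=6, p=26
  x=6, p=26, m=8
  x=34, p=26, m=8
  x=34, p=8, m=8

Final answer: 8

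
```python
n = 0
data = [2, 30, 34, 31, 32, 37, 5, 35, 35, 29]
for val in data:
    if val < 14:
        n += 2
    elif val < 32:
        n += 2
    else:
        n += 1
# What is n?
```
Trace:
  n=0
  n=2, val=2
  n=4, val=30
  n=5, val=34
  n=7, val=31
  n=8, val=32
  n=9, val=37
  n=11, val=5
  n=12, val=35
  n=13, val=35
  n=15, val=29

Final answer: 15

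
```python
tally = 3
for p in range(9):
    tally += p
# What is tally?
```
Trace:
  tally=3
  tally=3, p=0
  tally=4, p=1
  tally=6, p=2
  tally=9, p=3
  tally=13, p=4
  tally=18, p=5
  tally=24, p=6
  tally=31, p=7
  tally=39, p=8

Final answer: 39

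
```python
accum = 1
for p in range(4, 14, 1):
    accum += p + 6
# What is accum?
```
Trace:
  accum=1
  accum=11, p=4
  accum=22, p=5
  accum=34, p=6
  accum=47, p=7
  accum=61, p=8
  accum=76, p=9
  accum=92, p=10
  accum=109, p=11
  accum=127, p=12
  accum=146, p=13

Final answer: 146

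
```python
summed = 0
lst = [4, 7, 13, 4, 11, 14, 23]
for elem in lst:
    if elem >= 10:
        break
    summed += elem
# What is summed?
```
Trace:
  summed=0
  summed=4, elem=4
  summed=11, elem=7
  summed=11, elem=13

Final answer: 11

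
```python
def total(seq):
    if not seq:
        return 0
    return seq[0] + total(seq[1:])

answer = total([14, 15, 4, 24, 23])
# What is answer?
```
Call trace:
total(seq=[14, 15, 4, 24, 23])
  total(seq=[15, 4, 24, 23])
    total(seq=[4, 24, 23])
      total(seq=[24, 23])
        total(seq=[23])
          total(seq=[])
          -> return 0
        -> return 23
      -> return 47
    -> return 51
  -> return 66
-> return 80

Final answer: 80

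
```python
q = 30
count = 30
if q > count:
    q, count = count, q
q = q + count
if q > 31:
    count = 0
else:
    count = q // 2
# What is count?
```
Trace:
  q=30
  q=30, count=30
  q=30, count=30
  q=60, count=30
  q=60, count=0

Final answer: 0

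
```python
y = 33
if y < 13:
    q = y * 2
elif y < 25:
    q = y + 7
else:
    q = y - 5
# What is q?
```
Trace:
  y=33
  y=33, q=28

Final answer: 28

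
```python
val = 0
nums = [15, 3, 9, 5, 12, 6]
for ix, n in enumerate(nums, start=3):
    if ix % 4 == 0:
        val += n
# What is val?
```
Trace:
  val=0
  val=0, ix=3, n=15
  val=3, ix=4, n=3
  val=3, ix=5, n=9
  val=3, ix=6, n=5
  val=3, ix=7, n=12
  val=9, ix=8, n=6

Final answer: 9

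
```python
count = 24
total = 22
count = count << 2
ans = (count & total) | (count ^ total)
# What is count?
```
Trace:
  count=24
  count=24, total=22
  count=96, total=22
  count=96, total=22, ans=118

Final answer: 96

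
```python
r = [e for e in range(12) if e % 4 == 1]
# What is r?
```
Trace:
  e=0
  e=1
  e=2
  e=3
  e=4
  e=5
  e=6
  e=7
  e=8
  e=9
  e=10
  e=11
  r=[1, 5, 9]

Final answer: [1, 5, 9]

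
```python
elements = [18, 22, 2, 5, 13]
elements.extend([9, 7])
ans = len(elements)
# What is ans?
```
Trace:
  elements=[18, 22, 2, 5, 13]
  elements=[18, 22, 2, 5, 13, 9, 7]
  elements=[18, 22, 2, 5, 13, 9, 7], ans=7

Final answer: 7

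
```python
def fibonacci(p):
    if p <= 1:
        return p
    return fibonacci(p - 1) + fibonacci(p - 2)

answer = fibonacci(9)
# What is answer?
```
Call trace (a repeated sub-call is expanded the first time; later identical calls just restate its return value):
fibonacci(p=9)
  fibonacci(p=8)
    fibonacci(p=7)
      fibonacci(p=6)
        fibonacci(p=5)
          fibonacci(p=4)
            fibonacci(p=3)
              fibonacci(p=2)
                fibonacci(p=1)
                -> return 1
                fibonacci(p=0)
                -> return 0
              -> return 1
              fibonacci(p=1)
              -> return 1
            -> return 2
            fibonacci(p=2) -> return 1  (same call as traced above)
          -> return 3
          fibonacci(p=3) -> return 2  (same call as traced above)
        -> return 5
        fibonacci(p=4) -> return 3  (same call as traced above)
      -> return 8
      fibonacci(p=5) -> return 5  (same call as traced above)
    -> return 13
    fibonacci(p=6) -> return 8  (same call as traced above)
  -> return 21
  fibonacci(p=7) -> return 13  (same call as traced above)
-> return 34

Final answer: 34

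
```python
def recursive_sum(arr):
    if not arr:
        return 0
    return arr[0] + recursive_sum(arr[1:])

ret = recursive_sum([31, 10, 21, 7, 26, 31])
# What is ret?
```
Call trace:
recursive_sum(arr=[31, 10, 21, 7, 26, 31])
  recursive_sum(arr=[10, 21, 7, 26, 31])
    recursive_sum(arr=[21, 7, 26, 31])
      recursive_sum(arr=[7, 26, 31])
        recursive_sum(arr=[26, 31])
          recursive_sum(arr=[31])
            recursive_sum(arr=[])
            -> return 0
          -> return 31
        -> return 57
      -> return 64
    -> return 85
  -> return 95
-> return 126

Final answer: 126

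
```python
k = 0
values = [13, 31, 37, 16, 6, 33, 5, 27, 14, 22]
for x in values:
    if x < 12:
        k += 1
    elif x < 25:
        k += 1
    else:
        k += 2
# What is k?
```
Trace:
  k=0
  k=1, x=13
  k=3, x=31
  k=5, x=37
  k=6, x=16
  k=7, x=6
  k=9, x=33
  k=10, x=5
  k=12, x=27
  k=13, x=14
  k=14, x=22

Final answer: 14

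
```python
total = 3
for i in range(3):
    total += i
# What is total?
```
Trace:
  total=3
  total=3, i=0
  total=4, i=1
  total=6, i=2

Final answer: 6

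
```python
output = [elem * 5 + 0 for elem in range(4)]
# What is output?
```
Trace:
  elem=0
  elem=1
  elem=2
  elem=3
  output=[0, 5, 10, 15]

Final answer: [0, 5, 10, 15]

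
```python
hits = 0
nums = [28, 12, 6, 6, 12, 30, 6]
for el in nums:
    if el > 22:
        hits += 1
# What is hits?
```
Trace:
  hits=0
  hits=1, el=28
  hits=1, el=12
  hits=1, el=6
  hits=1, el=6
  hits=1, el=12
  hits=2, el=30
  hits=2, el=6

Final answer: 2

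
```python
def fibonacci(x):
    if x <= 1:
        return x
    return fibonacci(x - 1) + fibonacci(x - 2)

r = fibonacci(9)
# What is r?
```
Call trace (a repeated sub-call is expanded the first time; later identical calls just restate its return value):
fibonacci(x=9)
  fibonacci(x=8)
    fibonacci(x=7)
      fibonacci(x=6)
        fibonacci(x=5)
          fibonacci(x=4)
            fibonacci(x=3)
              fibonacci(x=2)
                fibonacci(x=1)
                -> return 1
                fibonacci(x=0)
                -> return 0
              -> return 1
              fibonacci(x=1)
              -> return 1
            -> return 2
            fibonacci(x=2) -> return 1  (same call as traced above)
          -> return 3
          fibonacci(x=3) -> return 2  (same call as traced above)
        -> return 5
        fibonacci(x=4) -> return 3  (same call as traced above)
      -> return 8
      fibonacci(x=5) -> return 5  (same call as traced above)
    -> return 13
    fibonacci(x=6) -> return 8  (same call as traced above)
  -> return 21
  fibonacci(x=7) -> return 13  (same call as traced above)
-> return 34

Final answer: 34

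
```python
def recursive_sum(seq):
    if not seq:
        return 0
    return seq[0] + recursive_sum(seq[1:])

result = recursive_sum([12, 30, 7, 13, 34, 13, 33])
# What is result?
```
Call trace:
recursive_sum(seq=[12, 30, 7, 13, 34, 13, 33])
  recursive_sum(seq=[30, 7, 13, 34, 13, 33])
    recursive_sum(seq=[7, 13, 34, 13, 33])
      recursive_sum(seq=[13, 34, 13, 33])
        recursive_sum(seq=[34, 13, 33])
          recursive_sum(seq=[13, 33])
            recursive_sum(seq=[33])
              recursive_sum(seq=[])
              -> return 0
            -> return 33
          -> return 46
        -> return 80
      -> return 93
    -> return 100
  -> return 130
-> return 142

Final answer: 142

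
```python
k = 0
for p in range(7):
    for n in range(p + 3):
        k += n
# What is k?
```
Trace:
  k=0
  k=0, p=0, n=0
  k=1, p=0, n=1
  k=3, p=0, n=2
  k=3, p=1, n=0
  k=4, p=1, n=1
  k=6, p=1, n=2
  k=9, p=1, n=3
  k=9, p=2, n=0
  k=10, p=2, n=1
  k=12, p=2, n=2
  k=15, p=2, n=3
  k=19, p=2, n=4
  k=19, p=3, n=0
  k=20, p=3, n=1
  k=22, p=3, n=2
  k=25, p=3, n=3
  k=29, p=3, n=4
  k=34, p=3, n=5
  k=34, p=4, n=0
  k=35, p=4, n=1
  k=37, p=4, n=2
  k=40, p=4, n=3
  k=44, p=4, n=4
  k=49, p=4, n=5
  k=55, p=4, n=6
  k=55, p=5, n=0
  k=56, p=5, n=1
  k=58, p=5, n=2
  k=61, p=5, n=3
  k=65, p=5, n=4
  k=70, p=5, n=5
  k=76, p=5, n=6
  k=83, p=5, n=7
  k=83, p=6, n=0
  k=84, p=6, n=1
  k=86, p=6, n=2
  k=89, p=6, n=3
  k=93, p=6, n=4
  k=98, p=6, n=5
  k=104, p=6, n=6
  k=111, p=6, n=7
  k=119, p=6, n=8

Final answer: 119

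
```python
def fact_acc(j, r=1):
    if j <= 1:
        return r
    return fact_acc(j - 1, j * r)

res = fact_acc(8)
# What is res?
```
Call trace:
fact_acc(j=8, r=1)
  fact_acc(j=7, r=8)
    fact_acc(j=6, r=56)
      fact_acc(j=5, r=336)
        fact_acc(j=4, r=1680)
          fact_acc(j=3, r=6720)
            fact_acc(j=2, r=20160)
              fact_acc(j=1, r=40320)
              -> return 40320
            -> return 40320
          -> return 40320
        -> return 40320
      -> return 40320
    -> return 40320
  -> return 40320
-> return 40320

Final answer: 40320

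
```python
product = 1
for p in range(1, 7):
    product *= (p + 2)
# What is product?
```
Trace:
  product=1
  product=3, p=1
  product=12, p=2
  product=60, p=3
  product=360, p=4
  product=2520, p=5
  product=20160, p=6

Final answer: 20160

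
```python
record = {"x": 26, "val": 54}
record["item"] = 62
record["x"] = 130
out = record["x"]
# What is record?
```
Trace:
  record={'x': 26, 'val': 54}
  record={'x': 26, 'val': 54, 'item': 62}
  record={'x': 130, 'val': 54, 'item': 62}
  record={'x': 130, 'val': 54, 'item': 62}, out=130

Final answer: {'x': 130, 'val': 54, 'item': 62}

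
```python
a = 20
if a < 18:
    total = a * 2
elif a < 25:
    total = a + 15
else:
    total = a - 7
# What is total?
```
Trace:
  a=20
  a=20, total=35

Final answer: 35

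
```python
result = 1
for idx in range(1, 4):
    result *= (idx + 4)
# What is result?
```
Trace:
  result=1
  result=5, idx=1
  result=30, idx=2
  result=210, idx=3

Final answer: 210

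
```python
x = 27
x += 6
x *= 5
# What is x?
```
Trace:
  x=27
  x=33
  x=165

Final answer: 165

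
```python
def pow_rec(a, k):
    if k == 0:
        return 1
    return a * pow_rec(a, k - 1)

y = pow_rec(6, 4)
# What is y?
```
Call trace:
pow_rec(a=6, k=4)
  pow_rec(a=6, k=3)
    pow_rec(a=6, k=2)
      pow_rec(a=6, k=1)
        pow_rec(a=6, k=0)
        -> return 1
      -> return 6
    -> return 36
  -> return 216
-> return 1296

Final answer: 1296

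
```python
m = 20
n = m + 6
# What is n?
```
Trace:
  m=20
  m=20, n=26

Final answer: 26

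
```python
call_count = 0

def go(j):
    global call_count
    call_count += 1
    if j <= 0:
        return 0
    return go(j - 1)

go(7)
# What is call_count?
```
Call trace:
go(j=7)
  go(j=6)
    go(j=5)
      go(j=4)
        go(j=3)
          go(j=2)
            go(j=1)
              go(j=0)
              -> return 0
            -> return 0
          -> return 0
        -> return 0
      -> return 0
    -> return 0
  -> return 0
-> return 0

call_count is incremented once per call. go is entered once for each j = 7, 6, 5, 4, 3, 2, 1, 0 (the j <= 0 call returns without recursing), i.e. 7 + 1 calls.
call_count = 8

Final answer: 8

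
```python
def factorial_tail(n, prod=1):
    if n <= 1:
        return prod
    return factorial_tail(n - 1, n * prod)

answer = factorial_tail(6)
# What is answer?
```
Call trace:
factorial_tail(n=6, prod=1)
  factorial_tail(n=5, prod=6)
    factorial_tail(n=4, prod=30)
      factorial_tail(n=3, prod=120)
        factorial_tail(n=2, prod=360)
          factorial_tail(n=1, prod=720)
          -> return 720
        -> return 720
      -> return 720
    -> return 720
  -> return 720
-> return 720

Final answer: 720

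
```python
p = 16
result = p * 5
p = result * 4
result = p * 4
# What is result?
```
Trace:
  p=16
  p=16, result=80
  p=320, result=80
  p=320, result=1280

Final answer: 1280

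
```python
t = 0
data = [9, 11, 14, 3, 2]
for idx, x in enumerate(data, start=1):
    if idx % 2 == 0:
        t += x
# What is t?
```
Trace:
  t=0
  t=0, idx=1, x=9
  t=11, idx=2, x=11
  t=11, idx=3, x=14
  t=14, idx=4, x=3
  t=14, idx=5, x=2

Final answer: 14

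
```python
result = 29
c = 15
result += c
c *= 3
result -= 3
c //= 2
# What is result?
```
Trace:
  result=29
  result=29, c=15
  result=44, c=15
  result=44, c=45
  result=41, c=45
  result=41, c=22

Final answer: 41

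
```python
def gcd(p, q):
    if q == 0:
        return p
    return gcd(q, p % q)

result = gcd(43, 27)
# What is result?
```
Call trace:
gcd(p=43, q=27)
  gcd(p=27, q=16)
    gcd(p=16, q=11)
      gcd(p=11, q=5)
        gcd(p=5, q=1)
          gcd(p=1, q=0)
          -> return 1
        -> return 1
      -> return 1
    -> return 1
  -> return 1
-> return 1

Final answer: 1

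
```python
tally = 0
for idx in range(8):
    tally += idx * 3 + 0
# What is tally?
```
Trace:
  tally=0
  tally=0, idx=0
  tally=3, idx=1
  tally=9, idx=2
  tally=18, idx=3
  tally=30, idx=4
  tally=45, idx=5
  tally=63, idx=6
  tally=84, idx=7

Final answer: 84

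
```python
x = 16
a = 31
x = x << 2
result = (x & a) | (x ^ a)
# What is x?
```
Trace:
  x=16
  x=16, a=31
  x=64, a=31
  x=64, a=31, result=95

Final answer: 64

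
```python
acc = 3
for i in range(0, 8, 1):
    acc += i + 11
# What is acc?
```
Trace:
  acc=3
  acc=14, i=0
  acc=26, i=1
  acc=39, i=2
  acc=53, i=3
  acc=68, i=4
  acc=84, i=5
  acc=101, i=6
  acc=119, i=7

Final answer: 119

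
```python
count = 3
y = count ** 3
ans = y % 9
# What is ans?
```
Trace:
  count=3
  count=3, y=27
  count=3, y=27, ans=0

Final answer: 0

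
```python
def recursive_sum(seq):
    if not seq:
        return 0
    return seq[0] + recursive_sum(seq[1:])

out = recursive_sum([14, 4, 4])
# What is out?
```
Call trace:
recursive_sum(seq=[14, 4, 4])
  recursive_sum(seq=[4, 4])
    recursive_sum(seq=[4])
      recursive_sum(seq=[])
      -> return 0
    -> return 4
  -> return 8
-> return 22

Final answer: 22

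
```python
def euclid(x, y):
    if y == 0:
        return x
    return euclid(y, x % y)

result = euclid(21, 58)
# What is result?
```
Call trace:
euclid(x=21, y=58)
  euclid(x=58, y=21)
    euclid(x=21, y=16)
      euclid(x=16, y=5)
        euclid(x=5, y=1)
          euclid(x=1, y=0)
          -> return 1
        -> return 1
      -> return 1
    -> return 1
  -> return 1
-> return 1

Final answer: 1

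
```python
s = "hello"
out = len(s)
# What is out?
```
Trace:
  s='hello'
  s='hello', out=5

Final answer: 5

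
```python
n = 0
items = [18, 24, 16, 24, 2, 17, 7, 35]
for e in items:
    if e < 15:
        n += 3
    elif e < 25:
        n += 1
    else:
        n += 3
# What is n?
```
Trace:
  n=0
  n=1, e=18
  n=2, e=24
  n=3, e=16
  n=4, e=24
  n=7, e=2
  n=8, e=17
  n=11, e=7
  n=14, e=35

Final answer: 14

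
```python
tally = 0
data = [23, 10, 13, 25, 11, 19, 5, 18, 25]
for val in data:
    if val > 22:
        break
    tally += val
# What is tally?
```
Trace:
  tally=0
  tally=0, val=23

Final answer: 0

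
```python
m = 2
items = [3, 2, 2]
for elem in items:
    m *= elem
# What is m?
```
Trace:
  m=2
  m=6, elem=3
  m=12, elem=2
  m=24, elem=2

Final answer: 24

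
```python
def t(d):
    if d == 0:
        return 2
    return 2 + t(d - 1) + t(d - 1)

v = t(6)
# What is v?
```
Call trace (a repeated sub-call is expanded the first time; later identical calls just restate its return value):
t(d=6)
  t(d=5)
    t(d=4)
      t(d=3)
        t(d=2)
          t(d=1)
            t(d=0)
            -> return 2
            t(d=0)
            -> return 2
          -> return 6
          t(d=1) -> return 6  (same call as traced above)
        -> return 14
        t(d=2) -> return 14  (same call as traced above)
      -> return 30
      t(d=3) -> return 30  (same call as traced above)
    -> return 62
    t(d=4) -> return 62  (same call as traced above)
  -> return 126
  t(d=5) -> return 126  (same call as traced above)
-> return 254

Final answer: 254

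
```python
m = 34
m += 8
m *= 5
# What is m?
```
Trace:
  m=34
  m=42
  m=210

Final answer: 210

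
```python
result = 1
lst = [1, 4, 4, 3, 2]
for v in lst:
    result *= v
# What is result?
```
Trace:
  result=1
  result=1, v=1
  result=4, v=4
  result=16, v=4
  result=48, v=3
  result=96, v=2

Final answer: 96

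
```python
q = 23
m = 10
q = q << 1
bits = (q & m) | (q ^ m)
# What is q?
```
Trace:
  q=23
  q=23, m=10
  q=46, m=10
  q=46, m=10, bits=46

Final answer: 46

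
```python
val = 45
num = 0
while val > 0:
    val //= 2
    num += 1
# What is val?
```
Trace:
  val=45
  val=45, num=0
  val=22, num=1
  val=11, num=2
  val=5, num=3
  val=2, num=4
  val=1, num=5
  val=0, num=6

Final answer: 0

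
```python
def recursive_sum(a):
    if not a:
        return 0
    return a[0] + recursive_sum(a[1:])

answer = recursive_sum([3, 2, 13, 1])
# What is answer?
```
Call trace:
recursive_sum(a=[3, 2, 13, 1])
  recursive_sum(a=[2, 13, 1])
    recursive_sum(a=[13, 1])
      recursive_sum(a=[1])
        recursive_sum(a=[])
        -> return 0
      -> return 1
    -> return 14
  -> return 16
-> return 19

Final answer: 19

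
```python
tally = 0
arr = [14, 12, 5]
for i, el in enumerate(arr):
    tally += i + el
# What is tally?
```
Trace:
  tally=0
  tally=14, i=0, el=14
  tally=27, i=1, el=12
  tally=34, i=2, el=5

Final answer: 34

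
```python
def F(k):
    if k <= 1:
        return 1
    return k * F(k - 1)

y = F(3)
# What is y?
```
Call trace:
F(k=3)
  F(k=2)
    F(k=1)
    -> return 1
  -> return 2
-> return 6

Final answer: 6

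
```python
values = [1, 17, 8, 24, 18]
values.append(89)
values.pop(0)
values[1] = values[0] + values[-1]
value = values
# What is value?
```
Trace:
  values=[1, 17, 8, 24, 18]
  values=[1, 17, 8, 24, 18, 89]
  values=[17, 8, 24, 18, 89]
  values=[17, 106, 24, 18, 89]
  values=[17, 106, 24, 18, 89], value=[17, 106, 24, 18, 89]

Final answer: [17, 106, 24, 18, 89]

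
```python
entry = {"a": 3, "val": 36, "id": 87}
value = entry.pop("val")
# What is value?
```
Trace:
  entry={'a': 3, 'val': 36, 'id': 87}
  entry={'a': 3, 'id': 87}, value=36

Final answer: 36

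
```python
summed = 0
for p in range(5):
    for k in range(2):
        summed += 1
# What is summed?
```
Trace:
  summed=0
  summed=1, p=0, k=0
  summed=2, p=0, k=1
  summed=3, p=1, k=0
  summed=4, p=1, k=1
  summed=5, p=2, k=0
  summed=6, p=2, k=1
  summed=7, p=3, k=0
  summed=8, p=3, k=1
  summed=9, p=4, k=0
  summed=10, p=4, k=1

Final answer: 10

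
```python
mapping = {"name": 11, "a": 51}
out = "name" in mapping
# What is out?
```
Trace:
  mapping={'name': 11, 'a': 51}
  mapping={'name': 11, 'a': 51}, out=True

Final answer: True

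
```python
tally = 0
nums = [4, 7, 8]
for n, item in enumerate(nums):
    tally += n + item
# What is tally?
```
Trace:
  tally=0
  tally=4, n=0, item=4
  tally=12, n=1, item=7
  tally=22, n=2, item=8

Final answer: 22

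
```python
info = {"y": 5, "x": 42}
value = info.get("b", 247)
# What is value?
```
Trace:
  info={'y': 5, 'x': 42}
  info={'y': 5, 'x': 42}, value=247

Final answer: 247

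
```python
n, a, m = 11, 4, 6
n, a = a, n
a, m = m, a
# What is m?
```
Trace:
  n=11, a=4, m=6
  n=4, a=11, m=6
  n=4, a=6, m=11

Final answer: 11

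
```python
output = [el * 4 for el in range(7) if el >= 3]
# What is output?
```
Trace:
  el=0
  el=1
  el=2
  el=3
  el=4
  el=5
  el=6
  output=[12, 16, 20, 24]

Final answer: [12, 16, 20, 24]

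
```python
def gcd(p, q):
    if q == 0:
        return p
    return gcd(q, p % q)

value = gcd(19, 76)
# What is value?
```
Call trace:
gcd(p=19, q=76)
  gcd(p=76, q=19)
    gcd(p=19, q=0)
    -> return 19
  -> return 19
-> return 19

Final answer: 19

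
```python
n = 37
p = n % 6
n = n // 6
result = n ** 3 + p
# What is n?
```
Trace:
  n=37
  n=37, p=1
  n=6, p=1
  n=6, p=1, result=217

Final answer: 6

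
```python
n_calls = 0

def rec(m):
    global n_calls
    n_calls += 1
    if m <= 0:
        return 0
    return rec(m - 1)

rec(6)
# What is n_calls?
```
Call trace:
rec(m=6)
  rec(m=5)
    rec(m=4)
      rec(m=3)
        rec(m=2)
          rec(m=1)
            rec(m=0)
            -> return 0
          -> return 0
        -> return 0
      -> return 0
    -> return 0
  -> return 0
-> return 0

n_calls is incremented once per call. rec is entered once for each m = 6, 5, 4, 3, 2, 1, 0 (the m <= 0 call returns without recursing), i.e. 6 + 1 calls.
n_calls = 7

Final answer: 7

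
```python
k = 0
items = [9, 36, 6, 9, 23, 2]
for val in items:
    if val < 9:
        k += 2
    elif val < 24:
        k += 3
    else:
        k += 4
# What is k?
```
Trace:
  k=0
  k=3, val=9
  k=7, val=36
  k=9, val=6
  k=12, val=9
  k=15, val=23
  k=17, val=2

Final answer: 17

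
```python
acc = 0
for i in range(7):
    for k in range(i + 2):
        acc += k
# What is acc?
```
Trace:
  acc=0
  acc=0, i=0, k=0
  acc=1, i=0, k=1
  acc=1, i=1, k=0
  acc=2, i=1, k=1
  acc=4, i=1, k=2
  acc=4, i=2, k=0
  acc=5, i=2, k=1
  acc=7, i=2, k=2
  acc=10, i=2, k=3
  acc=10, i=3, k=0
  acc=11, i=3, k=1
  acc=13, i=3, k=2
  acc=16, i=3, k=3
  acc=20, i=3, k=4
  acc=20, i=4, k=0
  acc=21, i=4, k=1
  acc=23, i=4, k=2
  acc=26, i=4, k=3
  acc=30, i=4, k=4
  acc=35, i=4, k=5
  acc=35, i=5, k=0
  acc=36, i=5, k=1
  acc=38, i=5, k=2
  acc=41, i=5, k=3
  acc=45, i=5, k=4
  acc=50, i=5, k=5
  acc=56, i=5, k=6
  acc=56, i=6, k=0
  acc=57, i=6, k=1
  acc=59, i=6, k=2
  acc=62, i=6, k=3
  acc=66, i=6, k=4
  acc=71, i=6, k=5
  acc=77, i=6, k=6
  acc=84, i=6, k=7

Final answer: 84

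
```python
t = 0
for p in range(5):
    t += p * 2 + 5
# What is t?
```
Trace:
  t=0
  t=5, p=0
  t=12, p=1
  t=21, p=2
  t=32, p=3
  t=45, p=4

Final answer: 45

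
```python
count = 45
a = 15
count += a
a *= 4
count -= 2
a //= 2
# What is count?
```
Trace:
  count=45
  count=45, a=15
  count=60, a=15
  count=60, a=60
  count=58, a=60
  count=58, a=30

Final answer: 58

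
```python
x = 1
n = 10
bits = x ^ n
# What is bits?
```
Trace:
  x=1
  x=1, n=10
  x=1, n=10, bits=11

Final answer: 11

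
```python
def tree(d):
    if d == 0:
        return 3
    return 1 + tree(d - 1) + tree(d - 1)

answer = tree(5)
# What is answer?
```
Call trace (a repeated sub-call is expanded the first time; later identical calls just restate its return value):
tree(d=5)
  tree(d=4)
    tree(d=3)
      tree(d=2)
        tree(d=1)
          tree(d=0)
          -> return 3
          tree(d=0)
          -> return 3
        -> return 7
        tree(d=1) -> return 7  (same call as traced above)
      -> return 15
      tree(d=2) -> return 15  (same call as traced above)
    -> return 31
    tree(d=3) -> return 31  (same call as traced above)
  -> return 63
  tree(d=4) -> return 63  (same call as traced above)
-> return 127

Final answer: 127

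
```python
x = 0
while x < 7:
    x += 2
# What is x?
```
Trace:
  x=0
  x=2
  x=4
  x=6
  x=8

Final answer: 8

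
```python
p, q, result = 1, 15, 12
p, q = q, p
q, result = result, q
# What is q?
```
Trace:
  p=1, q=15, result=12
  p=15, q=1, result=12
  p=15, q=12, result=1

Final answer: 12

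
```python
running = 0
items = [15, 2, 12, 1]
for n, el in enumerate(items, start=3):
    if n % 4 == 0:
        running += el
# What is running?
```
Trace:
  running=0
  running=0, n=3, el=15
  running=2, n=4, el=2
  running=2, n=5, el=12
  running=2, n=6, el=1

Final answer: 2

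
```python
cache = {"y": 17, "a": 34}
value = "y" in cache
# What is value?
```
Trace:
  cache={'y': 17, 'a': 34}
  cache={'y': 17, 'a': 34}, value=True

Final answer: True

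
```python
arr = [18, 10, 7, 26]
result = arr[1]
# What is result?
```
Trace:
  arr=[18, 10, 7, 26]
  arr=[18, 10, 7, 26], result=10

Final answer: 10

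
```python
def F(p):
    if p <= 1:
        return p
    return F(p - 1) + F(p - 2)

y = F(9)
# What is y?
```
Call trace (a repeated sub-call is expanded the first time; later identical calls just restate its return value):
F(p=9)
  F(p=8)
    F(p=7)
      F(p=6)
        F(p=5)
          F(p=4)
            F(p=3)
              F(p=2)
                F(p=1)
                -> return 1
                F(p=0)
                -> return 0
              -> return 1
              F(p=1)
              -> return 1
            -> return 2
            F(p=2) -> return 1  (same call as traced above)
          -> return 3
          F(p=3) -> return 2  (same call as traced above)
        -> return 5
        F(p=4) -> return 3  (same call as traced above)
      -> return 8
      F(p=5) -> return 5  (same call as traced above)
    -> return 13
    F(p=6) -> return 8  (same call as traced above)
  -> return 21
  F(p=7) -> return 13  (same call as traced above)
-> return 34

Final answer: 34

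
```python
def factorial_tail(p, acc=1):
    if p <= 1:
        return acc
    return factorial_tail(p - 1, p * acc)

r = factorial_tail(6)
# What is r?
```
Call trace:
factorial_tail(p=6, acc=1)
  factorial_tail(p=5, acc=6)
    factorial_tail(p=4, acc=30)
      factorial_tail(p=3, acc=120)
        factorial_tail(p=2, acc=360)
          factorial_tail(p=1, acc=720)
          -> return 720
        -> return 720
      -> return 720
    -> return 720
  -> return 720
-> return 720

Final answer: 720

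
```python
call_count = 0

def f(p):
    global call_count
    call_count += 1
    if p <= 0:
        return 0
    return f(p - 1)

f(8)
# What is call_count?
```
Call trace:
f(p=8)
  f(p=7)
    f(p=6)
      f(p=5)
        f(p=4)
          f(p=3)
            f(p=2)
              f(p=1)
                f(p=0)
                -> return 0
              -> return 0
            -> return 0
          -> return 0
        -> return 0
      -> return 0
    -> return 0
  -> return 0
-> return 0

call_count is incremented once per call. f is entered once for each p = 8, 7, 6, 5, 4, 3, 2, 1, 0 (the p <= 0 call returns without recursing), i.e. 8 + 1 calls.
call_count = 9

Final answer: 9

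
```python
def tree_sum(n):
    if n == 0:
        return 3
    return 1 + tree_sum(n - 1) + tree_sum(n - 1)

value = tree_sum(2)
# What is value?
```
Call trace (a repeated sub-call is expanded the first time; later identical calls just restate its return value):
tree_sum(n=2)
  tree_sum(n=1)
    tree_sum(n=0)
    -> return 3
    tree_sum(n=0)
    -> return 3
  -> return 7
  tree_sum(n=1) -> return 7  (same call as traced above)
-> return 15

Final answer: 15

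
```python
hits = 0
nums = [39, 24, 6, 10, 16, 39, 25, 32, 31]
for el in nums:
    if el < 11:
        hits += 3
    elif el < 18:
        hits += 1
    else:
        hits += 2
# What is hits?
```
Trace:
  hits=0
  hits=2, el=39
  hits=4, el=24
  hits=7, el=6
  hits=10, el=10
  hits=11, el=16
  hits=13, el=39
  hits=15, el=25
  hits=17, el=32
  hits=19, el=31

Final answer: 19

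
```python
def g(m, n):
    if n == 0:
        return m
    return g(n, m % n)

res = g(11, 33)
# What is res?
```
Call trace:
g(m=11, n=33)
  g(m=33, n=11)
    g(m=11, n=0)
    -> return 11
  -> return 11
-> return 11

Final answer: 11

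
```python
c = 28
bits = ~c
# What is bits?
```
Trace:
  c=28
  c=28, bits=-29

Final answer: -29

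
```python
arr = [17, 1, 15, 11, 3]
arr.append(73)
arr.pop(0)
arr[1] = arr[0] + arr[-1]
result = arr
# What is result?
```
Trace:
  arr=[17, 1, 15, 11, 3]
  arr=[17, 1, 15, 11, 3, 73]
  arr=[1, 15, 11, 3, 73]
  arr=[1, 74, 11, 3, 73]
  arr=[1, 74, 11, 3, 73], result=[1, 74, 11, 3, 73]

Final answer: [1, 74, 11, 3, 73]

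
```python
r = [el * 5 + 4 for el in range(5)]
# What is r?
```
Trace:
  el=0
  el=1
  el=2
  el=3
  el=4
  r=[4, 9, 14, 19, 24]

Final answer: [4, 9, 14, 19, 24]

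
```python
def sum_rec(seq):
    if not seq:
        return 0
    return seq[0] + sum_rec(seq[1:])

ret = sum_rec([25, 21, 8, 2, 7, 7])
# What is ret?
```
Call trace:
sum_rec(seq=[25, 21, 8, 2, 7, 7])
  sum_rec(seq=[21, 8, 2, 7, 7])
    sum_rec(seq=[8, 2, 7, 7])
      sum_rec(seq=[2, 7, 7])
        sum_rec(seq=[7, 7])
          sum_rec(seq=[7])
            sum_rec(seq=[])
            -> return 0
          -> return 7
        -> return 14
      -> return 16
    -> return 24
  -> return 45
-> return 70

Final answer: 70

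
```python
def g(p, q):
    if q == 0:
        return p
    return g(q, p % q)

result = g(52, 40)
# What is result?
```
Call trace:
g(p=52, q=40)
  g(p=40, q=12)
    g(p=12, q=4)
      g(p=4, q=0)
      -> return 4
    -> return 4
  -> return 4
-> return 4

Final answer: 4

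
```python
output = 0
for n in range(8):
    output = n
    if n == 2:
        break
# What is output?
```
Trace:
  output=0
  output=0, n=0
  output=1, n=1
  output=2, n=2

Final answer: 2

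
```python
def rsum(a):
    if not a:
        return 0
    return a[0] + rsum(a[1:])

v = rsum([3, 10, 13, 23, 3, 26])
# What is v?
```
Call trace:
rsum(a=[3, 10, 13, 23, 3, 26])
  rsum(a=[10, 13, 23, 3, 26])
    rsum(a=[13, 23, 3, 26])
      rsum(a=[23, 3, 26])
        rsum(a=[3, 26])
          rsum(a=[26])
            rsum(a=[])
            -> return 0
          -> return 26
        -> return 29
      -> return 52
    -> return 65
  -> return 75
-> return 78

Final answer: 78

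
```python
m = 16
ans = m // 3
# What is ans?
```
Trace:
  m=16
  m=16, ans=5

Final answer: 5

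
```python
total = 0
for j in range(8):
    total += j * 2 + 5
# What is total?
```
Trace:
  total=0
  total=5, j=0
  total=12, j=1
  total=21, j=2
  total=32, j=3
  total=45, j=4
  total=60, j=5
  total=77, j=6
  total=96, j=7

Final answer: 96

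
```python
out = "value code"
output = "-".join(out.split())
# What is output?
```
Trace:
  out='value code'
  out='value code', output='value-code'

Final answer: 'value-code'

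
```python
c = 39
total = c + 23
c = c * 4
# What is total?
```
Trace:
  c=39
  c=39, total=62
  c=156, total=62

Final answer: 62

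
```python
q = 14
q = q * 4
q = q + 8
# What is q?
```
Trace:
  q=14
  q=56
  q=64

Final answer: 64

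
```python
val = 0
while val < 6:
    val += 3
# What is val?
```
Trace:
  val=0
  val=3
  val=6

Final answer: 6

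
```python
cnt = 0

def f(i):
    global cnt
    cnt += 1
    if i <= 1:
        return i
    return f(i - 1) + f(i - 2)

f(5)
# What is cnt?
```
Call trace (a repeated sub-call is expanded the first time; later identical calls just restate its return value):
f(i=5)
  f(i=4)
    f(i=3)
      f(i=2)
        f(i=1)
        -> return 1
        f(i=0)
        -> return 0
      -> return 1
      f(i=1)
      -> return 1
    -> return 2
    f(i=2) -> return 1  (same call as traced above)
  -> return 3
  f(i=3) -> return 2  (same call as traced above)
-> return 5

cnt is incremented once per call, so count the calls in each subtree. Let C(i) = number of calls made by f(i).
C(0) = C(1) = 1 (base case, no recursion); C(i) = 1 + C(i - 1) + C(i - 2) otherwise.
C(2) = 1 + C(1) + C(0) = 1 + 1 + 1 = 3
C(3) = 1 + C(2) + C(1) = 1 + 3 + 1 = 5
C(4) = 1 + C(3) + C(2) = 1 + 5 + 3 = 9
C(5) = 1 + C(4) + C(3) = 1 + 9 + 5 = 15
cnt = C(5) = 15

Final answer: 15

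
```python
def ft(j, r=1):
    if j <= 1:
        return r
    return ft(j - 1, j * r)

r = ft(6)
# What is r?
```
Call trace:
ft(j=6, r=1)
  ft(j=5, r=6)
    ft(j=4, r=30)
      ft(j=3, r=120)
        ft(j=2, r=360)
          ft(j=1, r=720)
          -> return 720
        -> return 720
      -> return 720
    -> return 720
  -> return 720
-> return 720

Final answer: 720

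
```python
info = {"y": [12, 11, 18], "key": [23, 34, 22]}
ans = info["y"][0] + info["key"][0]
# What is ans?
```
Trace:
  info={'y': [12, 11, 18], 'key': [23, 34, 22]}
  info={'y': [12, 11, 18], 'key': [23, 34, 22]}, ans=35

Final answer: 35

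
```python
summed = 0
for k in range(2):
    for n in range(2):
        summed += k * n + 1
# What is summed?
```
Trace:
  summed=0
  summed=1, k=0, n=0
  summed=2, k=0, n=1
  summed=3, k=1, n=0
  summed=5, k=1, n=1

Final answer: 5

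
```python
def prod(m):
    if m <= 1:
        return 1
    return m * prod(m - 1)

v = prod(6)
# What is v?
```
Call trace:
prod(m=6)
  prod(m=5)
    prod(m=4)
      prod(m=3)
        prod(m=2)
          prod(m=1)
          -> return 1
        -> return 2
      -> return 6
    -> return 24
  -> return 120
-> return 720

Final answer: 720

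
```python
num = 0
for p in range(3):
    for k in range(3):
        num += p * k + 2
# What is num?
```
Trace:
  num=0
  num=2, p=0, k=0
  num=4, p=0, k=1
  num=6, p=0, k=2
  num=8, p=1, k=0
  num=11, p=1, k=1
  num=15, p=1, k=2
  num=17, p=2, k=0
  num=21, p=2, k=1
  num=27, p=2, k=2

Final answer: 27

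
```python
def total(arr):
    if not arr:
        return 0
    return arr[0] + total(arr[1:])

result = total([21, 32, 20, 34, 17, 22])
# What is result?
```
Call trace:
total(arr=[21, 32, 20, 34, 17, 22])
  total(arr=[32, 20, 34, 17, 22])
    total(arr=[20, 34, 17, 22])
      total(arr=[34, 17, 22])
        total(arr=[17, 22])
          total(arr=[22])
            total(arr=[])
            -> return 0
          -> return 22
        -> return 39
      -> return 73
    -> return 93
  -> return 125
-> return 146

Final answer: 146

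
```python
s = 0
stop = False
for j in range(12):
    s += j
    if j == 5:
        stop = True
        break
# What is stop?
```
Trace:
  s=0
  s=0, stop=False
  s=0, stop=False, j=0
  s=1, stop=False, j=1
  s=3, stop=False, j=2
  s=6, stop=False, j=3
  s=10, stop=False, j=4
  s=15, stop=True, j=5

Final answer: True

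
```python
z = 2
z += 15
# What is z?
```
Trace:
  z=2
  z=17

Final answer: 17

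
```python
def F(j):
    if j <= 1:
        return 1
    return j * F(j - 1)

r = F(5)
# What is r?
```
Call trace:
F(j=5)
  F(j=4)
    F(j=3)
      F(j=2)
        F(j=1)
        -> return 1
      -> return 2
    -> return 6
  -> return 24
-> return 120

Final answer: 120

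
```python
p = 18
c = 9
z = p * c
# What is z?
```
Trace:
  p=18
  p=18, c=9
  p=18, c=9, z=162

Final answer: 162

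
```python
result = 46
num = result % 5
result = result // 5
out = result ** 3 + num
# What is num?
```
Trace:
  result=46
  result=46, num=1
  result=9, num=1
  result=9, num=1, out=730

Final answer: 1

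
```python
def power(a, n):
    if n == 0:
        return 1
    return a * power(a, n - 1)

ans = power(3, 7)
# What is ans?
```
Call trace:
power(a=3, n=7)
  power(a=3, n=6)
    power(a=3, n=5)
      power(a=3, n=4)
        power(a=3, n=3)
          power(a=3, n=2)
            power(a=3, n=1)
              power(a=3, n=0)
              -> return 1
            -> return 3
          -> return 9
        -> return 27
      -> return 81
    -> return 243
  -> return 729
-> return 2187

Final answer: 2187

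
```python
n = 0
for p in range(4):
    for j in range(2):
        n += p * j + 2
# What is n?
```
Trace:
  n=0
  n=2, p=0, j=0
  n=4, p=0, j=1
  n=6, p=1, j=0
  n=9, p=1, j=1
  n=11, p=2, j=0
  n=15, p=2, j=1
  n=17, p=3, j=0
  n=22, p=3, j=1

Final answer: 22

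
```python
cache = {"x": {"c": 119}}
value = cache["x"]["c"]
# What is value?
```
Trace:
  cache={'x': {'c': 119}}
  cache={'x': {'c': 119}}, value=119

Final answer: 119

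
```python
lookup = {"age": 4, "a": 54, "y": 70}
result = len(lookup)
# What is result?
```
Trace:
  lookup={'age': 4, 'a': 54, 'y': 70}
  lookup={'age': 4, 'a': 54, 'y': 70}, result=3

Final answer: 3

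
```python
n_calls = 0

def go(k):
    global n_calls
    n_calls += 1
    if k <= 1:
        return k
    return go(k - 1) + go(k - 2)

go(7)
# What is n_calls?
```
Call trace (a repeated sub-call is expanded the first time; later identical calls just restate its return value):
go(k=7)
  go(k=6)
    go(k=5)
      go(k=4)
        go(k=3)
          go(k=2)
            go(k=1)
            -> return 1
            go(k=0)
            -> return 0
          -> return 1
          go(k=1)
          -> return 1
        -> return 2
        go(k=2) -> return 1  (same call as traced above)
      -> return 3
      go(k=3) -> return 2  (same call as traced above)
    -> return 5
    go(k=4) -> return 3  (same call as traced above)
  -> return 8
  go(k=5) -> return 5  (same call as traced above)
-> return 13

n_calls is incremented once per call, so count the calls in each subtree. Let C(k) = number of calls made by go(k).
C(0) = C(1) = 1 (base case, no recursion); C(k) = 1 + C(k - 1) + C(k - 2) otherwise.
C(2) = 1 + C(1) + C(0) = 1 + 1 + 1 = 3
C(3) = 1 + C(2) + C(1) = 1 + 3 + 1 = 5
C(4) = 1 + C(3) + C(2) = 1 + 5 + 3 = 9
C(5) = 1 + C(4) + C(3) = 1 + 9 + 5 = 15
C(6) = 1 + C(5) + C(4) = 1 + 15 + 9 = 25
C(7) = 1 + C(6) + C(5) = 1 + 25 + 15 = 41
n_calls = C(7) = 41

Final answer: 41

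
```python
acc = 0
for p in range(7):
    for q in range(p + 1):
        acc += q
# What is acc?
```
Trace:
  acc=0
  acc=0, p=0, q=0
  acc=0, p=1, q=0
  acc=1, p=1, q=1
  acc=1, p=2, q=0
  acc=2, p=2, q=1
  acc=4, p=2, q=2
  acc=4, p=3, q=0
  acc=5, p=3, q=1
  acc=7, p=3, q=2
  acc=10, p=3, q=3
  acc=10, p=4, q=0
  acc=11, p=4, q=1
  acc=13, p=4, q=2
  acc=16, p=4, q=3
  acc=20, p=4, q=4
  acc=20, p=5, q=0
  acc=21, p=5, q=1
  acc=23, p=5, q=2
  acc=26, p=5, q=3
  acc=30, p=5, q=4
  acc=35, p=5, q=5
  acc=35, p=6, q=0
  acc=36, p=6, q=1
  acc=38, p=6, q=2
  acc=41, p=6, q=3
  acc=45, p=6, q=4
  acc=50, p=6, q=5
  acc=56, p=6, q=6

Final answer: 56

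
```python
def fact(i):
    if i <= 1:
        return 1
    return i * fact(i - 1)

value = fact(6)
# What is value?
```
Call trace:
fact(i=6)
  fact(i=5)
    fact(i=4)
      fact(i=3)
        fact(i=2)
          fact(i=1)
          -> return 1
        -> return 2
      -> return 6
    -> return 24
  -> return 120
-> return 720

Final answer: 720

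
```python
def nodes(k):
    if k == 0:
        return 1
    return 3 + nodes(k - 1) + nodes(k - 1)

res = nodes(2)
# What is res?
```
Call trace (a repeated sub-call is expanded the first time; later identical calls just restate its return value):
nodes(k=2)
  nodes(k=1)
    nodes(k=0)
    -> return 1
    nodes(k=0)
    -> return 1
  -> return 5
  nodes(k=1) -> return 5  (same call as traced above)
-> return 13

Final answer: 13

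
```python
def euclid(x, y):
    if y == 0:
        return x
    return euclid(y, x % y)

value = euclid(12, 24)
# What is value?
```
Call trace:
euclid(x=12, y=24)
  euclid(x=24, y=12)
    euclid(x=12, y=0)
    -> return 12
  -> return 12
-> return 12

Final answer: 12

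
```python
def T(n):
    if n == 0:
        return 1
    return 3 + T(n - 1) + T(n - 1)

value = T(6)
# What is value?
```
Call trace (a repeated sub-call is expanded the first time; later identical calls just restate its return value):
T(n=6)
  T(n=5)
    T(n=4)
      T(n=3)
        T(n=2)
          T(n=1)
            T(n=0)
            -> return 1
            T(n=0)
            -> return 1
          -> return 5
          T(n=1) -> return 5  (same call as traced above)
        -> return 13
        T(n=2) -> return 13  (same call as traced above)
      -> return 29
      T(n=3) -> return 29  (same call as traced above)
    -> return 61
    T(n=4) -> return 61  (same call as traced above)
  -> return 125
  T(n=5) -> return 125  (same call as traced above)
-> return 253

Final answer: 253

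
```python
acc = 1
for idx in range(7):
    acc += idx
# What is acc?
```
Trace:
  acc=1
  acc=1, idx=0
  acc=2, idx=1
  acc=4, idx=2
  acc=7, idx=3
  acc=11, idx=4
  acc=16, idx=5
  acc=22, idx=6

Final answer: 22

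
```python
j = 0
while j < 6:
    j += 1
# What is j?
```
Trace:
  j=0
  j=1
  j=2
  j=3
  j=4
  j=5
  j=6

Final answer: 6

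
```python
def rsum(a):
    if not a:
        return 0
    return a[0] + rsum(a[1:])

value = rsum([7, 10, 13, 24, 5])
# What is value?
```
Call trace:
rsum(a=[7, 10, 13, 24, 5])
  rsum(a=[10, 13, 24, 5])
    rsum(a=[13, 24, 5])
      rsum(a=[24, 5])
        rsum(a=[5])
          rsum(a=[])
          -> return 0
        -> return 5
      -> return 29
    -> return 42
  -> return 52
-> return 59

Final answer: 59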